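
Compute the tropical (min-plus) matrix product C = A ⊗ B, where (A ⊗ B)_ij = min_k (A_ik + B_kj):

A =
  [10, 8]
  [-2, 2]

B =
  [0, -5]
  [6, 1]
A ⊗ B =
  [10, 5]
  [-2, -7]

Apply the min-plus product entry-by-entry:
  C[0][0] = min over k of (A[0][0] + B[0][0] = 10 + 0 = 10, A[0][1] + B[1][0] = 8 + 6 = 14) = 10 (attained at k = 0)
  C[0][1] = min over k of (A[0][0] + B[0][1] = 10 + -5 = 5, A[0][1] + B[1][1] = 8 + 1 = 9) = 5 (attained at k = 0)
  C[1][0] = min over k of (A[1][0] + B[0][0] = -2 + 0 = -2, A[1][1] + B[1][0] = 2 + 6 = 8) = -2 (attained at k = 0)
  C[1][1] = min over k of (A[1][0] + B[0][1] = -2 + -5 = -7, A[1][1] + B[1][1] = 2 + 1 = 3) = -7 (attained at k = 0)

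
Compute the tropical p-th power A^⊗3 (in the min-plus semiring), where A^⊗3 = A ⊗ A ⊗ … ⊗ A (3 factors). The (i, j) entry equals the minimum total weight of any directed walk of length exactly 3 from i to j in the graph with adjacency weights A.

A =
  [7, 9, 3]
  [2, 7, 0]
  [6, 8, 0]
A^⊗3 =
  [9, 11, 3]
  [6, 8, 0]
  [6, 8, 0]

Each entry (A^⊗3)_ij equals the minimum over all length-3 walks i = v_0 → v_1 → … → v_3 = j of Σ_t A[v_t][v_{t+1}]. For example, for (i, j) = (0, 2) we minimise over 9 possible intermediate vertex sequences; the minimum is 3, attained along the walk 0 → 2 → 2 → 2.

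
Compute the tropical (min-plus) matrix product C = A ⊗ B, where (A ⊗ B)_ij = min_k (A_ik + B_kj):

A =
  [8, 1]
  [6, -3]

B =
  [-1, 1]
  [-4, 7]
A ⊗ B =
  [-3, 8]
  [-7, 4]

Apply the min-plus product entry-by-entry:
  C[0][0] = min over k of (A[0][0] + B[0][0] = 8 + -1 = 7, A[0][1] + B[1][0] = 1 + -4 = -3) = -3 (attained at k = 1)
  C[0][1] = min over k of (A[0][0] + B[0][1] = 8 + 1 = 9, A[0][1] + B[1][1] = 1 + 7 = 8) = 8 (attained at k = 1)
  C[1][0] = min over k of (A[1][0] + B[0][0] = 6 + -1 = 5, A[1][1] + B[1][0] = -3 + -4 = -7) = -7 (attained at k = 1)
  C[1][1] = min over k of (A[1][0] + B[0][1] = 6 + 1 = 7, A[1][1] + B[1][1] = -3 + 7 = 4) = 4 (attained at k = 1)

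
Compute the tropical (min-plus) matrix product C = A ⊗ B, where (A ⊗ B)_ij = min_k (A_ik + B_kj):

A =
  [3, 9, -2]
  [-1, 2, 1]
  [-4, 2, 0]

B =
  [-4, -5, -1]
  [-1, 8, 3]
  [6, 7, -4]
A ⊗ B =
  [-1, -2, -6]
  [-5, -6, -3]
  [-8, -9, -5]

Apply the min-plus product entry-by-entry:
  C[0][0] = min over k of (A[0][0] + B[0][0] = 3 + -4 = -1, A[0][1] + B[1][0] = 9 + -1 = 8, A[0][2] + B[2][0] = -2 + 6 = 4) = -1 (attained at k = 0)
  C[0][1] = min over k of (A[0][0] + B[0][1] = 3 + -5 = -2, A[0][1] + B[1][1] = 9 + 8 = 17, A[0][2] + B[2][1] = -2 + 7 = 5) = -2 (attained at k = 0)
  C[0][2] = min over k of (A[0][0] + B[0][2] = 3 + -1 = 2, A[0][1] + B[1][2] = 9 + 3 = 12, A[0][2] + B[2][2] = -2 + -4 = -6) = -6 (attained at k = 2)
  C[1][0] = min over k of (A[1][0] + B[0][0] = -1 + -4 = -5, A[1][1] + B[1][0] = 2 + -1 = 1, A[1][2] + B[2][0] = 1 + 6 = 7) = -5 (attained at k = 0)
  C[1][1] = min over k of (A[1][0] + B[0][1] = -1 + -5 = -6, A[1][1] + B[1][1] = 2 + 8 = 10, A[1][2] + B[2][1] = 1 + 7 = 8) = -6 (attained at k = 0)
  C[1][2] = min over k of (A[1][0] + B[0][2] = -1 + -1 = -2, A[1][1] + B[1][2] = 2 + 3 = 5, A[1][2] + B[2][2] = 1 + -4 = -3) = -3 (attained at k = 2)
  C[2][0] = min over k of (A[2][0] + B[0][0] = -4 + -4 = -8, A[2][1] + B[1][0] = 2 + -1 = 1, A[2][2] + B[2][0] = 0 + 6 = 6) = -8 (attained at k = 0)
  C[2][1] = min over k of (A[2][0] + B[0][1] = -4 + -5 = -9, A[2][1] + B[1][1] = 2 + 8 = 10, A[2][2] + B[2][1] = 0 + 7 = 7) = -9 (attained at k = 0)
  C[2][2] = min over k of (A[2][0] + B[0][2] = -4 + -1 = -5, A[2][1] + B[1][2] = 2 + 3 = 5, A[2][2] + B[2][2] = 0 + -4 = -4) = -5 (attained at k = 0)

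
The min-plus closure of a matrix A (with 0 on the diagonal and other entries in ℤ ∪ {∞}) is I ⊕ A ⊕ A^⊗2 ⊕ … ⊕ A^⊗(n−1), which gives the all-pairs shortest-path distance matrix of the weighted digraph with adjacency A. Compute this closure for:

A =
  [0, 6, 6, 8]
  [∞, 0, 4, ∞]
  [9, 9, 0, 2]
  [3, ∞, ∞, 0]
Closure =
  [0, 6, 6, 8]
  [9, 0, 4, 6]
  [5, 9, 0, 2]
  [3, 9, 9, 0]

This is the Floyd-Warshall all-pairs shortest-path computation. For each intermediate vertex k = 0, 1, …, 3, update dist[i][j] ← min(dist[i][j], dist[i][k] + dist[k][j]). The final matrix gives, for each (i, j), the minimum total weight of any directed path from i to j (possibly empty when i = j).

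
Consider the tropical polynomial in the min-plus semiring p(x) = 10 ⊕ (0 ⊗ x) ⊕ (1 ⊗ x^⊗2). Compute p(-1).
p(-1) = -1

A tropical monomial a ⊗ x^⊗i evaluates to a + i · x. Evaluating each term at x = -1:
  Term 0 contributes 10 + 0 · -1 = 10
  Term 1 contributes 0 + 1 · -1 = -1
  Term 2 contributes 1 + 2 · -1 = -1
p(-1) = ⊕ of these = min[10, -1, -1] = -1.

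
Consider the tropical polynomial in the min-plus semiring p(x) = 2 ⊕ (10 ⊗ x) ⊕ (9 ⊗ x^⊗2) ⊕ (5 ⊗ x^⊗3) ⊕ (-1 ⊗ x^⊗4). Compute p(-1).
p(-1) = -5

A tropical monomial a ⊗ x^⊗i evaluates to a + i · x. Evaluating each term at x = -1:
  Term 0 contributes 2 + 0 · -1 = 2
  Term 1 contributes 10 + 1 · -1 = 9
  Term 2 contributes 9 + 2 · -1 = 7
  Term 3 contributes 5 + 3 · -1 = 2
  Term 4 contributes -1 + 4 · -1 = -5
p(-1) = ⊕ of these = min[2, 9, 7, 2, -5] = -5.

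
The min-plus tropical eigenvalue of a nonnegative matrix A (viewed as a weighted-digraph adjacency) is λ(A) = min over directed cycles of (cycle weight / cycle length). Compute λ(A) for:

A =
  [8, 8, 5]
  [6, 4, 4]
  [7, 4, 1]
λ(A) = 1

Enumerate directed cycles and compute their means (weight / length). Sample:
  cycle 0 → 0: weight = 8, length = 1, mean = 8/1 ≈ 8.000
  cycle 1 → 1: weight = 4, length = 1, mean = 4/1 ≈ 4.000
  cycle 2 → 2: weight = 1, length = 1, mean = 1/1 ≈ 1.000
  cycle 0 → 1 → 0: weight = 14, length = 2, mean = 14/2 ≈ 7.000
  cycle 0 → 2 → 0: weight = 12, length = 2, mean = 12/2 ≈ 6.000
  cycle 1 → 0 → 1: weight = 14, length = 2, mean = 14/2 ≈ 7.000
Minimum mean = 1.000, attained e.g. along the cycle 2 → 2 with weight 1 and length 1. So λ(A) = 1/1 = 1.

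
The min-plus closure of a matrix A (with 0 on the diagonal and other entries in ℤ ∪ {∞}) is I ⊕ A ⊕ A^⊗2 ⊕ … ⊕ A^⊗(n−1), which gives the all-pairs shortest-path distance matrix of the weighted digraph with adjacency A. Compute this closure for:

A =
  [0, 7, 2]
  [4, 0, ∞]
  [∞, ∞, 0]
Closure =
  [0, 7, 2]
  [4, 0, 6]
  [∞, ∞, 0]

This is the Floyd-Warshall all-pairs shortest-path computation. For each intermediate vertex k = 0, 1, …, 2, update dist[i][j] ← min(dist[i][j], dist[i][k] + dist[k][j]). The final matrix gives, for each (i, j), the minimum total weight of any directed path from i to j (possibly empty when i = j).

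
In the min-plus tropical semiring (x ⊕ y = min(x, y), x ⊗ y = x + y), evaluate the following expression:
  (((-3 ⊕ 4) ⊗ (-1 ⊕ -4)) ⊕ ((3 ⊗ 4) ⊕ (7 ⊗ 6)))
(((-3 ⊕ 4) ⊗ (-1 ⊕ -4)) ⊕ ((3 ⊗ 4) ⊕ (7 ⊗ 6))) = -7

Expand innermost to outermost. Recall ⊕ takes the minimum of its arguments and ⊗ takes their sum. Working out the expression (((-3 ⊕ 4) ⊗ (-1 ⊕ -4)) ⊕ ((3 ⊗ 4) ⊕ (7 ⊗ 6))) gives -7.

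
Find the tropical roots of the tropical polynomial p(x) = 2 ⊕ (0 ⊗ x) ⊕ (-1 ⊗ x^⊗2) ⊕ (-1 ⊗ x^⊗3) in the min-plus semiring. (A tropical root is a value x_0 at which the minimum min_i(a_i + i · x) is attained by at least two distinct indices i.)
Roots: {0, 1, 2}

Each tropical root is a break point of the lower envelope of the lines y = a_i + i · x (there are 4 lines, with slopes 0, 1, ..., 3). Only the lines that attain the minimum somewhere contribute to roots; other lines are dominated. Here the surviving (envelope) indices are i = 3, i = 2, i = 1, i = 0.
Intersections between consecutive envelope lines give the roots: for adjacent envelope indices i < j the intersection is x = (a_i − a_j) / (j − i). Reading off the sorted break points: {0, 1, 2}.
Verification: at each break x_0, at least two indices attain the minimum of min_i(a_i + i · x_0).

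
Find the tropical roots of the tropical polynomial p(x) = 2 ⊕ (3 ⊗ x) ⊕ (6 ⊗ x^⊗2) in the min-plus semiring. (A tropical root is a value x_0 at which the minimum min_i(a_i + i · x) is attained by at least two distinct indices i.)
Roots: {-3, -1}

Each tropical root is a break point of the lower envelope of the lines y = a_i + i · x (there are 3 lines, with slopes 0, 1, ..., 2). Only the lines that attain the minimum somewhere contribute to roots; other lines are dominated. Here the surviving (envelope) indices are i = 2, i = 1, i = 0.
Intersections between consecutive envelope lines give the roots: for adjacent envelope indices i < j the intersection is x = (a_i − a_j) / (j − i). Reading off the sorted break points: {-3, -1}.
Verification: at each break x_0, at least two indices attain the minimum of min_i(a_i + i · x_0).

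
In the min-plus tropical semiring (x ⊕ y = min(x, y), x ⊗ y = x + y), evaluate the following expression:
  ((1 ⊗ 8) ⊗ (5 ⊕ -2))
((1 ⊗ 8) ⊗ (5 ⊕ -2)) = 7

Expand innermost to outermost. Recall ⊕ takes the minimum of its arguments and ⊗ takes their sum. Working out the expression ((1 ⊗ 8) ⊗ (5 ⊕ -2)) gives 7.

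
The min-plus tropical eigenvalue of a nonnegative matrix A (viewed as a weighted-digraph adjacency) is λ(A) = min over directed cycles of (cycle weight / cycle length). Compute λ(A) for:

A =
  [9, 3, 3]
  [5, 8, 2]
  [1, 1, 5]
λ(A) = 3/2

Enumerate directed cycles and compute their means (weight / length). Sample:
  cycle 0 → 0: weight = 9, length = 1, mean = 9/1 ≈ 9.000
  cycle 1 → 1: weight = 8, length = 1, mean = 8/1 ≈ 8.000
  cycle 2 → 2: weight = 5, length = 1, mean = 5/1 ≈ 5.000
  cycle 0 → 1 → 0: weight = 8, length = 2, mean = 8/2 ≈ 4.000
  cycle 0 → 2 → 0: weight = 4, length = 2, mean = 4/2 ≈ 2.000
  cycle 1 → 0 → 1: weight = 8, length = 2, mean = 8/2 ≈ 4.000
Minimum mean = 1.500, attained e.g. along the cycle 1 → 2 → 1 with weight 3 and length 2. So λ(A) = 3/2 = 3/2.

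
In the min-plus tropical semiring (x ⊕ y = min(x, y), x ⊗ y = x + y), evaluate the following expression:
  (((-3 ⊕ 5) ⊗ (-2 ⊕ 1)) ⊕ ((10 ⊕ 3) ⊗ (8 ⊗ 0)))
(((-3 ⊕ 5) ⊗ (-2 ⊕ 1)) ⊕ ((10 ⊕ 3) ⊗ (8 ⊗ 0))) = -5

Expand innermost to outermost. Recall ⊕ takes the minimum of its arguments and ⊗ takes their sum. Working out the expression (((-3 ⊕ 5) ⊗ (-2 ⊕ 1)) ⊕ ((10 ⊕ 3) ⊗ (8 ⊗ 0))) gives -5.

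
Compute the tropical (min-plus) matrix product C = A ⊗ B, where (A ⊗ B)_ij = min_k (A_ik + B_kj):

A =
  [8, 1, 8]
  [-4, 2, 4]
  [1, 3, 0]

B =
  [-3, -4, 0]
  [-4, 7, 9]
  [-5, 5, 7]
A ⊗ B =
  [-3, 4, 8]
  [-7, -8, -4]
  [-5, -3, 1]

Apply the min-plus product entry-by-entry:
  C[0][0] = min over k of (A[0][0] + B[0][0] = 8 + -3 = 5, A[0][1] + B[1][0] = 1 + -4 = -3, A[0][2] + B[2][0] = 8 + -5 = 3) = -3 (attained at k = 1)
  C[0][1] = min over k of (A[0][0] + B[0][1] = 8 + -4 = 4, A[0][1] + B[1][1] = 1 + 7 = 8, A[0][2] + B[2][1] = 8 + 5 = 13) = 4 (attained at k = 0)
  C[0][2] = min over k of (A[0][0] + B[0][2] = 8 + 0 = 8, A[0][1] + B[1][2] = 1 + 9 = 10, A[0][2] + B[2][2] = 8 + 7 = 15) = 8 (attained at k = 0)
  C[1][0] = min over k of (A[1][0] + B[0][0] = -4 + -3 = -7, A[1][1] + B[1][0] = 2 + -4 = -2, A[1][2] + B[2][0] = 4 + -5 = -1) = -7 (attained at k = 0)
  C[1][1] = min over k of (A[1][0] + B[0][1] = -4 + -4 = -8, A[1][1] + B[1][1] = 2 + 7 = 9, A[1][2] + B[2][1] = 4 + 5 = 9) = -8 (attained at k = 0)
  C[1][2] = min over k of (A[1][0] + B[0][2] = -4 + 0 = -4, A[1][1] + B[1][2] = 2 + 9 = 11, A[1][2] + B[2][2] = 4 + 7 = 11) = -4 (attained at k = 0)
  C[2][0] = min over k of (A[2][0] + B[0][0] = 1 + -3 = -2, A[2][1] + B[1][0] = 3 + -4 = -1, A[2][2] + B[2][0] = 0 + -5 = -5) = -5 (attained at k = 2)
  C[2][1] = min over k of (A[2][0] + B[0][1] = 1 + -4 = -3, A[2][1] + B[1][1] = 3 + 7 = 10, A[2][2] + B[2][1] = 0 + 5 = 5) = -3 (attained at k = 0)
  C[2][2] = min over k of (A[2][0] + B[0][2] = 1 + 0 = 1, A[2][1] + B[1][2] = 3 + 9 = 12, A[2][2] + B[2][2] = 0 + 7 = 7) = 1 (attained at k = 0)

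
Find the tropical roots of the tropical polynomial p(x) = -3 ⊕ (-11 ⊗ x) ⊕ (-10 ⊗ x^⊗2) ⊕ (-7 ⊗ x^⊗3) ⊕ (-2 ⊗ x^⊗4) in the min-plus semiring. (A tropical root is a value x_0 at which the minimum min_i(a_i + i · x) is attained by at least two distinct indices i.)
Roots: {-5, -3, -1, 8}

Each tropical root is a break point of the lower envelope of the lines y = a_i + i · x (there are 5 lines, with slopes 0, 1, ..., 4). Only the lines that attain the minimum somewhere contribute to roots; other lines are dominated. Here the surviving (envelope) indices are i = 4, i = 3, i = 2, i = 1, i = 0.
Intersections between consecutive envelope lines give the roots: for adjacent envelope indices i < j the intersection is x = (a_i − a_j) / (j − i). Reading off the sorted break points: {-5, -3, -1, 8}.
Verification: at each break x_0, at least two indices attain the minimum of min_i(a_i + i · x_0).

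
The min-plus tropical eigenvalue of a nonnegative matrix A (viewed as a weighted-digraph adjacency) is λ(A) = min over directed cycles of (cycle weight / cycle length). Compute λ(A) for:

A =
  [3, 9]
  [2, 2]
λ(A) = 2

Enumerate directed cycles and compute their means (weight / length). Sample:
  cycle 0 → 0: weight = 3, length = 1, mean = 3/1 ≈ 3.000
  cycle 1 → 1: weight = 2, length = 1, mean = 2/1 ≈ 2.000
  cycle 0 → 1 → 0: weight = 11, length = 2, mean = 11/2 ≈ 5.500
  cycle 1 → 0 → 1: weight = 11, length = 2, mean = 11/2 ≈ 5.500
Minimum mean = 2.000, attained e.g. along the cycle 1 → 1 with weight 2 and length 1. So λ(A) = 2/1 = 2.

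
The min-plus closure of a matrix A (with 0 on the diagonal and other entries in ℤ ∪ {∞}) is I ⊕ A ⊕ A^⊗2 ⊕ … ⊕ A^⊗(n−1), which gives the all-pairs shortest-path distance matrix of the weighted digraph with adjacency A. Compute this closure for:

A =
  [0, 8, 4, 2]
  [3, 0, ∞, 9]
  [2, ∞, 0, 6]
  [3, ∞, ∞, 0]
Closure =
  [0, 8, 4, 2]
  [3, 0, 7, 5]
  [2, 10, 0, 4]
  [3, 11, 7, 0]

This is the Floyd-Warshall all-pairs shortest-path computation. For each intermediate vertex k = 0, 1, …, 3, update dist[i][j] ← min(dist[i][j], dist[i][k] + dist[k][j]). The final matrix gives, for each (i, j), the minimum total weight of any directed path from i to j (possibly empty when i = j).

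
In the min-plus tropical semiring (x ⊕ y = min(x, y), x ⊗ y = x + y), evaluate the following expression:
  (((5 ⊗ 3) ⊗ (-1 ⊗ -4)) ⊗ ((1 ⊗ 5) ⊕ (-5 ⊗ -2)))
(((5 ⊗ 3) ⊗ (-1 ⊗ -4)) ⊗ ((1 ⊗ 5) ⊕ (-5 ⊗ -2))) = -4

Expand innermost to outermost. Recall ⊕ takes the minimum of its arguments and ⊗ takes their sum. Working out the expression (((5 ⊗ 3) ⊗ (-1 ⊗ -4)) ⊗ ((1 ⊗ 5) ⊕ (-5 ⊗ -2))) gives -4.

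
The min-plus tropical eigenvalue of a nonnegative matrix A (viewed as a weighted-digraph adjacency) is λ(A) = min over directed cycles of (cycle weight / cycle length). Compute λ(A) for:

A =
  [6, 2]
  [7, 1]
λ(A) = 1

Enumerate directed cycles and compute their means (weight / length). Sample:
  cycle 0 → 0: weight = 6, length = 1, mean = 6/1 ≈ 6.000
  cycle 1 → 1: weight = 1, length = 1, mean = 1/1 ≈ 1.000
  cycle 0 → 1 → 0: weight = 9, length = 2, mean = 9/2 ≈ 4.500
  cycle 1 → 0 → 1: weight = 9, length = 2, mean = 9/2 ≈ 4.500
Minimum mean = 1.000, attained e.g. along the cycle 1 → 1 with weight 1 and length 1. So λ(A) = 1/1 = 1.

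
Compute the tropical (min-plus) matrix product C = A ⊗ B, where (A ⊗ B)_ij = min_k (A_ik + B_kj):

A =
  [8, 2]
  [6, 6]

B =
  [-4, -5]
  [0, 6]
A ⊗ B =
  [2, 3]
  [2, 1]

Apply the min-plus product entry-by-entry:
  C[0][0] = min over k of (A[0][0] + B[0][0] = 8 + -4 = 4, A[0][1] + B[1][0] = 2 + 0 = 2) = 2 (attained at k = 1)
  C[0][1] = min over k of (A[0][0] + B[0][1] = 8 + -5 = 3, A[0][1] + B[1][1] = 2 + 6 = 8) = 3 (attained at k = 0)
  C[1][0] = min over k of (A[1][0] + B[0][0] = 6 + -4 = 2, A[1][1] + B[1][0] = 6 + 0 = 6) = 2 (attained at k = 0)
  C[1][1] = min over k of (A[1][0] + B[0][1] = 6 + -5 = 1, A[1][1] + B[1][1] = 6 + 6 = 12) = 1 (attained at k = 0)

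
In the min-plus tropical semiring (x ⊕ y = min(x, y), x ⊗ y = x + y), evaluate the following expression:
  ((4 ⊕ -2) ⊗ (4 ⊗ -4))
((4 ⊕ -2) ⊗ (4 ⊗ -4)) = -2

Expand innermost to outermost. Recall ⊕ takes the minimum of its arguments and ⊗ takes their sum. Working out the expression ((4 ⊕ -2) ⊗ (4 ⊗ -4)) gives -2.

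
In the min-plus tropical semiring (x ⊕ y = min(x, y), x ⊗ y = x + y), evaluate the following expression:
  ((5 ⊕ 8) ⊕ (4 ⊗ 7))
((5 ⊕ 8) ⊕ (4 ⊗ 7)) = 5

Expand innermost to outermost. Recall ⊕ takes the minimum of its arguments and ⊗ takes their sum. Working out the expression ((5 ⊕ 8) ⊕ (4 ⊗ 7)) gives 5.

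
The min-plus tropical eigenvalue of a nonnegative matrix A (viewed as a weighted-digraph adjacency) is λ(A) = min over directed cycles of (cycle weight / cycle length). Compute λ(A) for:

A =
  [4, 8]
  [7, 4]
λ(A) = 4

Enumerate directed cycles and compute their means (weight / length). Sample:
  cycle 0 → 0: weight = 4, length = 1, mean = 4/1 ≈ 4.000
  cycle 1 → 1: weight = 4, length = 1, mean = 4/1 ≈ 4.000
  cycle 0 → 1 → 0: weight = 15, length = 2, mean = 15/2 ≈ 7.500
  cycle 1 → 0 → 1: weight = 15, length = 2, mean = 15/2 ≈ 7.500
Minimum mean = 4.000, attained e.g. along the cycle 0 → 0 with weight 4 and length 1. So λ(A) = 4/1 = 4.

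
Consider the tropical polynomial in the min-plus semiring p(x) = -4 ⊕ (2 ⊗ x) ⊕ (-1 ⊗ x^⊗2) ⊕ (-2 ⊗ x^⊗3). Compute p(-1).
p(-1) = -5

A tropical monomial a ⊗ x^⊗i evaluates to a + i · x. Evaluating each term at x = -1:
  Term 0 contributes -4 + 0 · -1 = -4
  Term 1 contributes 2 + 1 · -1 = 1
  Term 2 contributes -1 + 2 · -1 = -3
  Term 3 contributes -2 + 3 · -1 = -5
p(-1) = ⊕ of these = min[-4, 1, -3, -5] = -5.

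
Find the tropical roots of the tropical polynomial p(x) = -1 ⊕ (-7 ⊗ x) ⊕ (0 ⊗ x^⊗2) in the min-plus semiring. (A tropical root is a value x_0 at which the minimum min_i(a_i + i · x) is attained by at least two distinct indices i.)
Roots: {-7, 6}

Each tropical root is a break point of the lower envelope of the lines y = a_i + i · x (there are 3 lines, with slopes 0, 1, ..., 2). Only the lines that attain the minimum somewhere contribute to roots; other lines are dominated. Here the surviving (envelope) indices are i = 2, i = 1, i = 0.
Intersections between consecutive envelope lines give the roots: for adjacent envelope indices i < j the intersection is x = (a_i − a_j) / (j − i). Reading off the sorted break points: {-7, 6}.
Verification: at each break x_0, at least two indices attain the minimum of min_i(a_i + i · x_0).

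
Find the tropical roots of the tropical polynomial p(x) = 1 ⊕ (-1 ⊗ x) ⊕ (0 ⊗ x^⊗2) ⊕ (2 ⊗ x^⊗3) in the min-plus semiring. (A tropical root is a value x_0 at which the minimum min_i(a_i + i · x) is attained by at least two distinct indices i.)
Roots: {-2, -1, 2}

Each tropical root is a break point of the lower envelope of the lines y = a_i + i · x (there are 4 lines, with slopes 0, 1, ..., 3). Only the lines that attain the minimum somewhere contribute to roots; other lines are dominated. Here the surviving (envelope) indices are i = 3, i = 2, i = 1, i = 0.
Intersections between consecutive envelope lines give the roots: for adjacent envelope indices i < j the intersection is x = (a_i − a_j) / (j − i). Reading off the sorted break points: {-2, -1, 2}.
Verification: at each break x_0, at least two indices attain the minimum of min_i(a_i + i · x_0).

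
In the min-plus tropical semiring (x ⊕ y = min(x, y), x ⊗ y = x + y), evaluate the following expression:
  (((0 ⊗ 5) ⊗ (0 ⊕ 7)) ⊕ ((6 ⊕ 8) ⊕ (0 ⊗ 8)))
(((0 ⊗ 5) ⊗ (0 ⊕ 7)) ⊕ ((6 ⊕ 8) ⊕ (0 ⊗ 8))) = 5

Expand innermost to outermost. Recall ⊕ takes the minimum of its arguments and ⊗ takes their sum. Working out the expression (((0 ⊗ 5) ⊗ (0 ⊕ 7)) ⊕ ((6 ⊕ 8) ⊕ (0 ⊗ 8))) gives 5.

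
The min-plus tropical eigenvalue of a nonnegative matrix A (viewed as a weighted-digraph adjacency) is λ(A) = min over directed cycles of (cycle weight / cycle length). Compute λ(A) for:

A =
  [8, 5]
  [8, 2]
λ(A) = 2

Enumerate directed cycles and compute their means (weight / length). Sample:
  cycle 0 → 0: weight = 8, length = 1, mean = 8/1 ≈ 8.000
  cycle 1 → 1: weight = 2, length = 1, mean = 2/1 ≈ 2.000
  cycle 0 → 1 → 0: weight = 13, length = 2, mean = 13/2 ≈ 6.500
  cycle 1 → 0 → 1: weight = 13, length = 2, mean = 13/2 ≈ 6.500
Minimum mean = 2.000, attained e.g. along the cycle 1 → 1 with weight 2 and length 1. So λ(A) = 2/1 = 2.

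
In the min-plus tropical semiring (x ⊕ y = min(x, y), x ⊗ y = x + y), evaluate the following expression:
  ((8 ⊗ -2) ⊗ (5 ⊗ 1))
((8 ⊗ -2) ⊗ (5 ⊗ 1)) = 12

Expand innermost to outermost. Recall ⊕ takes the minimum of its arguments and ⊗ takes their sum. Working out the expression ((8 ⊗ -2) ⊗ (5 ⊗ 1)) gives 12.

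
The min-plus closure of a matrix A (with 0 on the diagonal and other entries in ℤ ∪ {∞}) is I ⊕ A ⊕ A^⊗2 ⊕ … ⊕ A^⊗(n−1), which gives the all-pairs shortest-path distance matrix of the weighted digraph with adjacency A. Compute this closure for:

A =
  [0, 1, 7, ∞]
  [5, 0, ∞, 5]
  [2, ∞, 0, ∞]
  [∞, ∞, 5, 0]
Closure =
  [0, 1, 7, 6]
  [5, 0, 10, 5]
  [2, 3, 0, 8]
  [7, 8, 5, 0]

This is the Floyd-Warshall all-pairs shortest-path computation. For each intermediate vertex k = 0, 1, …, 3, update dist[i][j] ← min(dist[i][j], dist[i][k] + dist[k][j]). The final matrix gives, for each (i, j), the minimum total weight of any directed path from i to j (possibly empty when i = j).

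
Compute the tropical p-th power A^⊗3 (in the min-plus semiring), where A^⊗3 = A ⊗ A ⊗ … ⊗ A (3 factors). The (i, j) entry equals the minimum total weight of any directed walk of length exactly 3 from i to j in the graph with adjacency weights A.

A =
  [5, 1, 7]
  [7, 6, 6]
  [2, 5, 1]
A^⊗3 =
  [9, 9, 8]
  [9, 9, 8]
  [4, 4, 3]

Each entry (A^⊗3)_ij equals the minimum over all length-3 walks i = v_0 → v_1 → … → v_3 = j of Σ_t A[v_t][v_{t+1}]. For example, for (i, j) = (0, 2) we minimise over 9 possible intermediate vertex sequences; the minimum is 8, attained along the walk 0 → 1 → 2 → 2.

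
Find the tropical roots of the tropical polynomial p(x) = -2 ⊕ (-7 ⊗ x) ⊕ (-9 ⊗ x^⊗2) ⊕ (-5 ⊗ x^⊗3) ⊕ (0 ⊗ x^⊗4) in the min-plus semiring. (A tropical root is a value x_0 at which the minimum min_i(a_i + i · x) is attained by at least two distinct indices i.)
Roots: {-5, -4, 2, 5}

Each tropical root is a break point of the lower envelope of the lines y = a_i + i · x (there are 5 lines, with slopes 0, 1, ..., 4). Only the lines that attain the minimum somewhere contribute to roots; other lines are dominated. Here the surviving (envelope) indices are i = 4, i = 3, i = 2, i = 1, i = 0.
Intersections between consecutive envelope lines give the roots: for adjacent envelope indices i < j the intersection is x = (a_i − a_j) / (j − i). Reading off the sorted break points: {-5, -4, 2, 5}.
Verification: at each break x_0, at least two indices attain the minimum of min_i(a_i + i · x_0).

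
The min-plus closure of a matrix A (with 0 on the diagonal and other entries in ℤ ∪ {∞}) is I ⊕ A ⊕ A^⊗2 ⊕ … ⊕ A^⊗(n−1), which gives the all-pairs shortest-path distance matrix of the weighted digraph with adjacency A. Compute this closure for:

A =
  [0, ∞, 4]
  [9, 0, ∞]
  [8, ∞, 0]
Closure =
  [0, ∞, 4]
  [9, 0, 13]
  [8, ∞, 0]

This is the Floyd-Warshall all-pairs shortest-path computation. For each intermediate vertex k = 0, 1, …, 2, update dist[i][j] ← min(dist[i][j], dist[i][k] + dist[k][j]). The final matrix gives, for each (i, j), the minimum total weight of any directed path from i to j (possibly empty when i = j).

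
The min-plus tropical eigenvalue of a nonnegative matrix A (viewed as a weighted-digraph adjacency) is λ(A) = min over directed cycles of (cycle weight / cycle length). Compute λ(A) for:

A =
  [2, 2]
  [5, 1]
λ(A) = 1

Enumerate directed cycles and compute their means (weight / length). Sample:
  cycle 0 → 0: weight = 2, length = 1, mean = 2/1 ≈ 2.000
  cycle 1 → 1: weight = 1, length = 1, mean = 1/1 ≈ 1.000
  cycle 0 → 1 → 0: weight = 7, length = 2, mean = 7/2 ≈ 3.500
  cycle 1 → 0 → 1: weight = 7, length = 2, mean = 7/2 ≈ 3.500
Minimum mean = 1.000, attained e.g. along the cycle 1 → 1 with weight 1 and length 1. So λ(A) = 1/1 = 1.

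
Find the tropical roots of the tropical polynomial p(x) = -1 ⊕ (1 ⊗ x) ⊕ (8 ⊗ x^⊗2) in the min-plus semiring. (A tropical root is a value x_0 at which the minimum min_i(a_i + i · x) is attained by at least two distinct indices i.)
Roots: {-7, -2}

Each tropical root is a break point of the lower envelope of the lines y = a_i + i · x (there are 3 lines, with slopes 0, 1, ..., 2). Only the lines that attain the minimum somewhere contribute to roots; other lines are dominated. Here the surviving (envelope) indices are i = 2, i = 1, i = 0.
Intersections between consecutive envelope lines give the roots: for adjacent envelope indices i < j the intersection is x = (a_i − a_j) / (j − i). Reading off the sorted break points: {-7, -2}.
Verification: at each break x_0, at least two indices attain the minimum of min_i(a_i + i · x_0).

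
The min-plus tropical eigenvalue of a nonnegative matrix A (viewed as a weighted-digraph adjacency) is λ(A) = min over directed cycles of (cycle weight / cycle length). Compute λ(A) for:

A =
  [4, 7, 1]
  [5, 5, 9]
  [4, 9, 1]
λ(A) = 1

Enumerate directed cycles and compute their means (weight / length). Sample:
  cycle 0 → 0: weight = 4, length = 1, mean = 4/1 ≈ 4.000
  cycle 1 → 1: weight = 5, length = 1, mean = 5/1 ≈ 5.000
  cycle 2 → 2: weight = 1, length = 1, mean = 1/1 ≈ 1.000
  cycle 0 → 1 → 0: weight = 12, length = 2, mean = 12/2 ≈ 6.000
  cycle 0 → 2 → 0: weight = 5, length = 2, mean = 5/2 ≈ 2.500
  cycle 1 → 0 → 1: weight = 12, length = 2, mean = 12/2 ≈ 6.000
Minimum mean = 1.000, attained e.g. along the cycle 2 → 2 with weight 1 and length 1. So λ(A) = 1/1 = 1.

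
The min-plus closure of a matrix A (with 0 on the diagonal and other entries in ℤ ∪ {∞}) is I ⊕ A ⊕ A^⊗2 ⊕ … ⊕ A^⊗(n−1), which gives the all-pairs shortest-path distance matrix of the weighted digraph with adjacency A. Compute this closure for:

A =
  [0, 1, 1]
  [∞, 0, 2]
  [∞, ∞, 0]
Closure =
  [0, 1, 1]
  [∞, 0, 2]
  [∞, ∞, 0]

This is the Floyd-Warshall all-pairs shortest-path computation. For each intermediate vertex k = 0, 1, …, 2, update dist[i][j] ← min(dist[i][j], dist[i][k] + dist[k][j]). The final matrix gives, for each (i, j), the minimum total weight of any directed path from i to j (possibly empty when i = j).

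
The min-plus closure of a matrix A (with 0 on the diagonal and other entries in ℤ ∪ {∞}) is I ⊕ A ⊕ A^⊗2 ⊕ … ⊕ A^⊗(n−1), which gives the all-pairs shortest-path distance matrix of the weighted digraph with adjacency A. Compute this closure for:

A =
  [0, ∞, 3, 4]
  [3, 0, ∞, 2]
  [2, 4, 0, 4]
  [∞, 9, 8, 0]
Closure =
  [0, 7, 3, 4]
  [3, 0, 6, 2]
  [2, 4, 0, 4]
  [10, 9, 8, 0]

This is the Floyd-Warshall all-pairs shortest-path computation. For each intermediate vertex k = 0, 1, …, 3, update dist[i][j] ← min(dist[i][j], dist[i][k] + dist[k][j]). The final matrix gives, for each (i, j), the minimum total weight of any directed path from i to j (possibly empty when i = j).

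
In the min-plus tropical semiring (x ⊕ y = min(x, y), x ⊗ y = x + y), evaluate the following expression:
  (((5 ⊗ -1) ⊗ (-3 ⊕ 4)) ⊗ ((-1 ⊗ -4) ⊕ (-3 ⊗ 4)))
(((5 ⊗ -1) ⊗ (-3 ⊕ 4)) ⊗ ((-1 ⊗ -4) ⊕ (-3 ⊗ 4))) = -4

Expand innermost to outermost. Recall ⊕ takes the minimum of its arguments and ⊗ takes their sum. Working out the expression (((5 ⊗ -1) ⊗ (-3 ⊕ 4)) ⊗ ((-1 ⊗ -4) ⊕ (-3 ⊗ 4))) gives -4.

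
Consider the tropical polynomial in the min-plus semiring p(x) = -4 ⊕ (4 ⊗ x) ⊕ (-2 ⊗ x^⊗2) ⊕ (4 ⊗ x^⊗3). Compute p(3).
p(3) = -4

A tropical monomial a ⊗ x^⊗i evaluates to a + i · x. Evaluating each term at x = 3:
  Term 0 contributes -4 + 0 · 3 = -4
  Term 1 contributes 4 + 1 · 3 = 7
  Term 2 contributes -2 + 2 · 3 = 4
  Term 3 contributes 4 + 3 · 3 = 13
p(3) = ⊕ of these = min[-4, 7, 4, 13] = -4.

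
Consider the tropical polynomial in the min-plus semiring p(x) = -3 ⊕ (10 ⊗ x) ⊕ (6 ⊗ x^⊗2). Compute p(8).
p(8) = -3

A tropical monomial a ⊗ x^⊗i evaluates to a + i · x. Evaluating each term at x = 8:
  Term 0 contributes -3 + 0 · 8 = -3
  Term 1 contributes 10 + 1 · 8 = 18
  Term 2 contributes 6 + 2 · 8 = 22
p(8) = ⊕ of these = min[-3, 18, 22] = -3.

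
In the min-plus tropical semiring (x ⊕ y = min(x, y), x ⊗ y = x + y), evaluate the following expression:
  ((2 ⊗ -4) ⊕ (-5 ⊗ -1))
((2 ⊗ -4) ⊕ (-5 ⊗ -1)) = -6

Expand innermost to outermost. Recall ⊕ takes the minimum of its arguments and ⊗ takes their sum. Working out the expression ((2 ⊗ -4) ⊕ (-5 ⊗ -1)) gives -6.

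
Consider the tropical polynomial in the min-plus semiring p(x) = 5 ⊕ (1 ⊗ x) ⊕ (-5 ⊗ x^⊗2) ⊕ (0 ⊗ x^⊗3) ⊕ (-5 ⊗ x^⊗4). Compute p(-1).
p(-1) = -9

A tropical monomial a ⊗ x^⊗i evaluates to a + i · x. Evaluating each term at x = -1:
  Term 0 contributes 5 + 0 · -1 = 5
  Term 1 contributes 1 + 1 · -1 = 0
  Term 2 contributes -5 + 2 · -1 = -7
  Term 3 contributes 0 + 3 · -1 = -3
  Term 4 contributes -5 + 4 · -1 = -9
p(-1) = ⊕ of these = min[5, 0, -7, -3, -9] = -9.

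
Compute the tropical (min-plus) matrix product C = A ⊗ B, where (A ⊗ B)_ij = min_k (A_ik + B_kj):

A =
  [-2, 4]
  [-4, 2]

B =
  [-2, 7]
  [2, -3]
A ⊗ B =
  [-4, 1]
  [-6, -1]

Apply the min-plus product entry-by-entry:
  C[0][0] = min over k of (A[0][0] + B[0][0] = -2 + -2 = -4, A[0][1] + B[1][0] = 4 + 2 = 6) = -4 (attained at k = 0)
  C[0][1] = min over k of (A[0][0] + B[0][1] = -2 + 7 = 5, A[0][1] + B[1][1] = 4 + -3 = 1) = 1 (attained at k = 1)
  C[1][0] = min over k of (A[1][0] + B[0][0] = -4 + -2 = -6, A[1][1] + B[1][0] = 2 + 2 = 4) = -6 (attained at k = 0)
  C[1][1] = min over k of (A[1][0] + B[0][1] = -4 + 7 = 3, A[1][1] + B[1][1] = 2 + -3 = -1) = -1 (attained at k = 1)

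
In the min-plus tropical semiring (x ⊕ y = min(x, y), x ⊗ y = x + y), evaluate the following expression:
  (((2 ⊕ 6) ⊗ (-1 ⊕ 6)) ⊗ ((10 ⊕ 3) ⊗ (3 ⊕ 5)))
(((2 ⊕ 6) ⊗ (-1 ⊕ 6)) ⊗ ((10 ⊕ 3) ⊗ (3 ⊕ 5))) = 7

Expand innermost to outermost. Recall ⊕ takes the minimum of its arguments and ⊗ takes their sum. Working out the expression (((2 ⊕ 6) ⊗ (-1 ⊕ 6)) ⊗ ((10 ⊕ 3) ⊗ (3 ⊕ 5))) gives 7.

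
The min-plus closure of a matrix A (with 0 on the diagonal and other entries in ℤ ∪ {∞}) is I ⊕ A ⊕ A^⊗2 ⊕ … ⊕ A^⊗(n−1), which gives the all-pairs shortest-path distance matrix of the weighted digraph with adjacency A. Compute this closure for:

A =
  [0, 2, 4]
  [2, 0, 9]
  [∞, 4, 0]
Closure =
  [0, 2, 4]
  [2, 0, 6]
  [6, 4, 0]

This is the Floyd-Warshall all-pairs shortest-path computation. For each intermediate vertex k = 0, 1, …, 2, update dist[i][j] ← min(dist[i][j], dist[i][k] + dist[k][j]). The final matrix gives, for each (i, j), the minimum total weight of any directed path from i to j (possibly empty when i = j).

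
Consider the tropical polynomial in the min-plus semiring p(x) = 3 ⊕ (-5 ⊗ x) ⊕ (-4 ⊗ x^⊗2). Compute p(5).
p(5) = 0

A tropical monomial a ⊗ x^⊗i evaluates to a + i · x. Evaluating each term at x = 5:
  Term 0 contributes 3 + 0 · 5 = 3
  Term 1 contributes -5 + 1 · 5 = 0
  Term 2 contributes -4 + 2 · 5 = 6
p(5) = ⊕ of these = min[3, 0, 6] = 0.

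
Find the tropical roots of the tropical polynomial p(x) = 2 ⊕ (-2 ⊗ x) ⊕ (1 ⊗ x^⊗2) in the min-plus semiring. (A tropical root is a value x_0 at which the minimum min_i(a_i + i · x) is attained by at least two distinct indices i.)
Roots: {-3, 4}

Each tropical root is a break point of the lower envelope of the lines y = a_i + i · x (there are 3 lines, with slopes 0, 1, ..., 2). Only the lines that attain the minimum somewhere contribute to roots; other lines are dominated. Here the surviving (envelope) indices are i = 2, i = 1, i = 0.
Intersections between consecutive envelope lines give the roots: for adjacent envelope indices i < j the intersection is x = (a_i − a_j) / (j − i). Reading off the sorted break points: {-3, 4}.
Verification: at each break x_0, at least two indices attain the minimum of min_i(a_i + i · x_0).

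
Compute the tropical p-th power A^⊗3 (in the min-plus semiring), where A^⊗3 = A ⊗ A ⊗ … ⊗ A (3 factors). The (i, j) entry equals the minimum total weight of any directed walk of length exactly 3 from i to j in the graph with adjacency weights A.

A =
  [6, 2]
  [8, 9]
A^⊗3 =
  [16, 12]
  [18, 16]

Each entry (A^⊗3)_ij equals the minimum over all length-3 walks i = v_0 → v_1 → … → v_3 = j of Σ_t A[v_t][v_{t+1}]. For example, for (i, j) = (0, 1) we minimise over 4 possible intermediate vertex sequences; the minimum is 12, attained along the walk 0 → 1 → 0 → 1.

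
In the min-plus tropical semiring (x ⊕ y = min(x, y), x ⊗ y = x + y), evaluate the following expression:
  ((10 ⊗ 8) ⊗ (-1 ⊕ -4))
((10 ⊗ 8) ⊗ (-1 ⊕ -4)) = 14

Expand innermost to outermost. Recall ⊕ takes the minimum of its arguments and ⊗ takes their sum. Working out the expression ((10 ⊗ 8) ⊗ (-1 ⊕ -4)) gives 14.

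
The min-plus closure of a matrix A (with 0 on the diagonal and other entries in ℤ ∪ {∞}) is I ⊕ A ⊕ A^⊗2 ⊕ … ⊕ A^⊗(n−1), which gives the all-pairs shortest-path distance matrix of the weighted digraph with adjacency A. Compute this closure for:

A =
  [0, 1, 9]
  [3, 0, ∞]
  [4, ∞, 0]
Closure =
  [0, 1, 9]
  [3, 0, 12]
  [4, 5, 0]

This is the Floyd-Warshall all-pairs shortest-path computation. For each intermediate vertex k = 0, 1, …, 2, update dist[i][j] ← min(dist[i][j], dist[i][k] + dist[k][j]). The final matrix gives, for each (i, j), the minimum total weight of any directed path from i to j (possibly empty when i = j).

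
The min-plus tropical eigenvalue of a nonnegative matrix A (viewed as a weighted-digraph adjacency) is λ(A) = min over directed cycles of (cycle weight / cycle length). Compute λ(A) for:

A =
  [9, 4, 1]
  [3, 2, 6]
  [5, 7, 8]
λ(A) = 2

Enumerate directed cycles and compute their means (weight / length). Sample:
  cycle 0 → 0: weight = 9, length = 1, mean = 9/1 ≈ 9.000
  cycle 1 → 1: weight = 2, length = 1, mean = 2/1 ≈ 2.000
  cycle 2 → 2: weight = 8, length = 1, mean = 8/1 ≈ 8.000
  cycle 0 → 1 → 0: weight = 7, length = 2, mean = 7/2 ≈ 3.500
  cycle 0 → 2 → 0: weight = 6, length = 2, mean = 6/2 ≈ 3.000
  cycle 1 → 0 → 1: weight = 7, length = 2, mean = 7/2 ≈ 3.500
Minimum mean = 2.000, attained e.g. along the cycle 1 → 1 with weight 2 and length 1. So λ(A) = 2/1 = 2.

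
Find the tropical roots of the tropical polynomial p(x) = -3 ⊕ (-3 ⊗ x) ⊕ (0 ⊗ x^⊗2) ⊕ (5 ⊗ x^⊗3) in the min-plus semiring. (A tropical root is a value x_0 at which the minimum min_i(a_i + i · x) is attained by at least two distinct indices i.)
Roots: {-5, -3, 0}

Each tropical root is a break point of the lower envelope of the lines y = a_i + i · x (there are 4 lines, with slopes 0, 1, ..., 3). Only the lines that attain the minimum somewhere contribute to roots; other lines are dominated. Here the surviving (envelope) indices are i = 3, i = 2, i = 1, i = 0.
Intersections between consecutive envelope lines give the roots: for adjacent envelope indices i < j the intersection is x = (a_i − a_j) / (j − i). Reading off the sorted break points: {-5, -3, 0}.
Verification: at each break x_0, at least two indices attain the minimum of min_i(a_i + i · x_0).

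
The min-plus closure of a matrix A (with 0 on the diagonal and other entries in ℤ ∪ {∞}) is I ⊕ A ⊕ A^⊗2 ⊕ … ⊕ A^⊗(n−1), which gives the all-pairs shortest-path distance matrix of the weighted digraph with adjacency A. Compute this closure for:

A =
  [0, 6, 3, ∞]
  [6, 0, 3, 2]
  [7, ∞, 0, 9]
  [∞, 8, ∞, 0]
Closure =
  [0, 6, 3, 8]
  [6, 0, 3, 2]
  [7, 13, 0, 9]
  [14, 8, 11, 0]

This is the Floyd-Warshall all-pairs shortest-path computation. For each intermediate vertex k = 0, 1, …, 3, update dist[i][j] ← min(dist[i][j], dist[i][k] + dist[k][j]). The final matrix gives, for each (i, j), the minimum total weight of any directed path from i to j (possibly empty when i = j).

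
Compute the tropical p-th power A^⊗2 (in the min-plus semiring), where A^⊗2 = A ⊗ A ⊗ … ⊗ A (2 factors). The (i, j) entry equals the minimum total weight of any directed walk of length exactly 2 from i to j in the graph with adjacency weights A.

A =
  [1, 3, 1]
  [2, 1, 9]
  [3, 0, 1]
A^⊗2 =
  [2, 1, 2]
  [3, 2, 3]
  [2, 1, 2]

Each entry (A^⊗2)_ij equals the minimum over all length-2 walks i = v_0 → v_1 → … → v_2 = j of Σ_t A[v_t][v_{t+1}]. For example, for (i, j) = (0, 2) we minimise over 3 possible intermediate vertex sequences; the minimum is 2, attained along the walk 0 → 0 → 2.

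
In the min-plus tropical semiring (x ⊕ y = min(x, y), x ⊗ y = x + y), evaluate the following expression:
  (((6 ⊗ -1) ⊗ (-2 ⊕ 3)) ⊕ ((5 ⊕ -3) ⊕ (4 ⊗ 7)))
(((6 ⊗ -1) ⊗ (-2 ⊕ 3)) ⊕ ((5 ⊕ -3) ⊕ (4 ⊗ 7))) = -3

Expand innermost to outermost. Recall ⊕ takes the minimum of its arguments and ⊗ takes their sum. Working out the expression (((6 ⊗ -1) ⊗ (-2 ⊕ 3)) ⊕ ((5 ⊕ -3) ⊕ (4 ⊗ 7))) gives -3.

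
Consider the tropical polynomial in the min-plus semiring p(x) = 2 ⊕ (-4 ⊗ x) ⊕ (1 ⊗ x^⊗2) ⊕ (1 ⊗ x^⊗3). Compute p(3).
p(3) = -1

A tropical monomial a ⊗ x^⊗i evaluates to a + i · x. Evaluating each term at x = 3:
  Term 0 contributes 2 + 0 · 3 = 2
  Term 1 contributes -4 + 1 · 3 = -1
  Term 2 contributes 1 + 2 · 3 = 7
  Term 3 contributes 1 + 3 · 3 = 10
p(3) = ⊕ of these = min[2, -1, 7, 10] = -1.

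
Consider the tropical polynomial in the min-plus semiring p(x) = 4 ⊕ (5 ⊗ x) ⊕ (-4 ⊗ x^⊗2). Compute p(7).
p(7) = 4

A tropical monomial a ⊗ x^⊗i evaluates to a + i · x. Evaluating each term at x = 7:
  Term 0 contributes 4 + 0 · 7 = 4
  Term 1 contributes 5 + 1 · 7 = 12
  Term 2 contributes -4 + 2 · 7 = 10
p(7) = ⊕ of these = min[4, 12, 10] = 4.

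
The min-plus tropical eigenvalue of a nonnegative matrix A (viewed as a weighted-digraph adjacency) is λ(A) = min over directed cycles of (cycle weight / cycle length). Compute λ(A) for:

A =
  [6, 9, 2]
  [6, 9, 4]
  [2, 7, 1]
λ(A) = 1

Enumerate directed cycles and compute their means (weight / length). Sample:
  cycle 0 → 0: weight = 6, length = 1, mean = 6/1 ≈ 6.000
  cycle 1 → 1: weight = 9, length = 1, mean = 9/1 ≈ 9.000
  cycle 2 → 2: weight = 1, length = 1, mean = 1/1 ≈ 1.000
  cycle 0 → 1 → 0: weight = 15, length = 2, mean = 15/2 ≈ 7.500
  cycle 0 → 2 → 0: weight = 4, length = 2, mean = 4/2 ≈ 2.000
  cycle 1 → 0 → 1: weight = 15, length = 2, mean = 15/2 ≈ 7.500
Minimum mean = 1.000, attained e.g. along the cycle 2 → 2 with weight 1 and length 1. So λ(A) = 1/1 = 1.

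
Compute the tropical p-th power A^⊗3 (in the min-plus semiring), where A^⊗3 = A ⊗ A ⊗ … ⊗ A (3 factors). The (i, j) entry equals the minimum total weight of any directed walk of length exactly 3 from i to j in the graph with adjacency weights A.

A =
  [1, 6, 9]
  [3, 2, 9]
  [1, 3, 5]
A^⊗3 =
  [3, 8, 11]
  [5, 6, 13]
  [3, 7, 11]

Each entry (A^⊗3)_ij equals the minimum over all length-3 walks i = v_0 → v_1 → … → v_3 = j of Σ_t A[v_t][v_{t+1}]. For example, for (i, j) = (0, 2) we minimise over 9 possible intermediate vertex sequences; the minimum is 11, attained along the walk 0 → 0 → 0 → 2.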